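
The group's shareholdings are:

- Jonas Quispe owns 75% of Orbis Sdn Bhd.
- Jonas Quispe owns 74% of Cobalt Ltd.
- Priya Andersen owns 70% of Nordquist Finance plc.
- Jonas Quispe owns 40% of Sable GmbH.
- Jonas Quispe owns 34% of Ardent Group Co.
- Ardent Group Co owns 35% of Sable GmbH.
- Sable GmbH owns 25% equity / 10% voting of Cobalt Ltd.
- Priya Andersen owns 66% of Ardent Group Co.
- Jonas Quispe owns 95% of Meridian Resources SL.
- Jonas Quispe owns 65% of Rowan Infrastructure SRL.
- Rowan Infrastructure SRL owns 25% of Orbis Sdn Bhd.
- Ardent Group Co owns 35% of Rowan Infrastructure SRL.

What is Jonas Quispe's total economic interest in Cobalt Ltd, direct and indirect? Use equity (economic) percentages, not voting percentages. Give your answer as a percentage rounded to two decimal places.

Jonas reaches Cobalt along 3 paths.
Direct stake: 74% = 74%.
Via Sable: 40% × 25% = 10%.
Via Ardent → Sable: 34% × 35% × 25% = 2.975%.
Total: 74% + 10% + 2.975% = 86.975%.
Rounded: 86.98%.

86.98%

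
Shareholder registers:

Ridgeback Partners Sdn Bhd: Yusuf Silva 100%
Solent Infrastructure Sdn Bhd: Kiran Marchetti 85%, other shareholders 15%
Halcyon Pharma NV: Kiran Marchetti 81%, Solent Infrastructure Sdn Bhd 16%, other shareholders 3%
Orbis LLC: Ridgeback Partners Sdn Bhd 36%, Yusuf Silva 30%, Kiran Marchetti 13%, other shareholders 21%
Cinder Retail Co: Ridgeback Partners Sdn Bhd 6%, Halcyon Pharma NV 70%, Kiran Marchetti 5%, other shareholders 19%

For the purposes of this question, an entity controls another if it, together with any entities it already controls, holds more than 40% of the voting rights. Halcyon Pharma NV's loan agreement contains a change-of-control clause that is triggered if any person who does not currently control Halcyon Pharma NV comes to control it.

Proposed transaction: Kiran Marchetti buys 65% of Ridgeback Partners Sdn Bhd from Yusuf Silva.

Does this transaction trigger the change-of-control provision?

No

The purchase adds only to Kiran's holdings (Yusuf's stake shrinks), so Kiran is the only person who could newly come to control Halcyon.
Kiran holds 85% of Solent, so Kiran controls Solent.
Kiran and Solent together hold 81% + 16% = 97% of Halcyon, so Kiran controls Halcyon.
So Kiran already controls Halcyon before the transaction.
After the purchase, Kiran holds 65% of Ridgeback directly, and Yusuf's stake falls to 35%.
Kiran controlled Halcyon already, so this is not a new person acquiring control; every other person's position is unchanged or reduced.
No new person acquires control, so the clause is not triggered.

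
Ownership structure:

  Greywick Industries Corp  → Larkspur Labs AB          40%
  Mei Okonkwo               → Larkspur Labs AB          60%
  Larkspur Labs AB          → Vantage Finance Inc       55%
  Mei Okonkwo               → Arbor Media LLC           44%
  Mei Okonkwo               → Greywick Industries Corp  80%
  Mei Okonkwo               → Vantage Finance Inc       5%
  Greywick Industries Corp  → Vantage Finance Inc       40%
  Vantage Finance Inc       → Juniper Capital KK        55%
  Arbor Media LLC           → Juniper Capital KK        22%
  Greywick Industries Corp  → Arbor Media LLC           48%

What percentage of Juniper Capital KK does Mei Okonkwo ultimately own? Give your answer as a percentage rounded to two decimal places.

Mei reaches Juniper along 6 paths.
Via Arbor: 44% × 22% = 9.68%.
Via Greywick → Arbor: 80% × 48% × 22% = 8.448%.
Via Greywick → Larkspur → Vantage: 80% × 40% × 55% × 55% = 9.68%.
Via Larkspur → Vantage: 60% × 55% × 55% = 18.15%.
Via Vantage: 5% × 55% = 2.75%.
Via Greywick → Vantage: 80% × 40% × 55% = 17.6%.
Total: 9.68% + 8.448% + 9.68% + 18.15% + 2.75% + 17.6% = 66.308%.
Rounded: 66.31%.

66.31%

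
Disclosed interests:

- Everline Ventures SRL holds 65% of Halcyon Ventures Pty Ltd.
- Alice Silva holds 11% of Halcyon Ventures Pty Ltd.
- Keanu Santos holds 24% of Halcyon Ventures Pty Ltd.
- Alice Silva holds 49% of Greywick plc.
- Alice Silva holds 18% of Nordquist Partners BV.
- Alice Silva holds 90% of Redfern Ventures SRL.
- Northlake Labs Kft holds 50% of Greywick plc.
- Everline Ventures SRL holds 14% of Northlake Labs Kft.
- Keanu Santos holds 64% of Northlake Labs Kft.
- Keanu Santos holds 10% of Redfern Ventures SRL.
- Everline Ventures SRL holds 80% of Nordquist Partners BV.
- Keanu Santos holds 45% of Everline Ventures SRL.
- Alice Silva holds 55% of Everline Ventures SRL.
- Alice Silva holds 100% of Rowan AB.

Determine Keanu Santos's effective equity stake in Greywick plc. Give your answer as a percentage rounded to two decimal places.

Keanu reaches Greywick along 2 paths.
Via Everline → Northlake: 45% × 14% × 50% = 3.15%.
Via Northlake: 64% × 50% = 32%.
Total: 3.15% + 32% = 35.15%.

35.15%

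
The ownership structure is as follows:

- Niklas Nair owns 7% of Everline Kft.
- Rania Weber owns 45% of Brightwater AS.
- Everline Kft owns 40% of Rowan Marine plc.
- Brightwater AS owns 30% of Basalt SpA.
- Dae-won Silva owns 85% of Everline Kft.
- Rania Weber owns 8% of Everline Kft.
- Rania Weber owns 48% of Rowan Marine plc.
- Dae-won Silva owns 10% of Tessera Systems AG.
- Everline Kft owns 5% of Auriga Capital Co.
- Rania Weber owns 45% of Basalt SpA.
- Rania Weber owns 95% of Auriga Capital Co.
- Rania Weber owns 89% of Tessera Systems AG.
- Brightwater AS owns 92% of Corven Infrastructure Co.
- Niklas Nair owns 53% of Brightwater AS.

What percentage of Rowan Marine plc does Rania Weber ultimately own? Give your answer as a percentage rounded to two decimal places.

51.20%

Rania reaches Rowan along 2 paths.
Direct stake: 48% = 48%.
Via Everline: 8% × 40% = 3.2%.
Total: 48% + 3.2% = 51.2%.
Rounded: 51.20%.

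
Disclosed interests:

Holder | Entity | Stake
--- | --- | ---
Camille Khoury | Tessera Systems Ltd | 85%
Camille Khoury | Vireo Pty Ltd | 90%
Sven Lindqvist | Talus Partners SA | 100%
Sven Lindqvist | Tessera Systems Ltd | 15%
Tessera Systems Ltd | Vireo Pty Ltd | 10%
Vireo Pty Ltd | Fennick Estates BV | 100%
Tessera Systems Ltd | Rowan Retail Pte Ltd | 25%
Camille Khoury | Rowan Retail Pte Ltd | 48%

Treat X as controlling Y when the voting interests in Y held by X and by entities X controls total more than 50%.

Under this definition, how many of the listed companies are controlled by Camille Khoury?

4

Camille holds 85% of Tessera, so Camille controls Tessera.
Camille and Tessera together hold 48% + 25% = 73% of Rowan, so Camille controls Rowan.
Tessera and Camille together hold 10% + 90% = 100% of Vireo, so Camille controls Vireo.
Vireo holds 100% of Fennick, so Camille controls Fennick.
No other company's threshold is met.
Camille controls 4 companies.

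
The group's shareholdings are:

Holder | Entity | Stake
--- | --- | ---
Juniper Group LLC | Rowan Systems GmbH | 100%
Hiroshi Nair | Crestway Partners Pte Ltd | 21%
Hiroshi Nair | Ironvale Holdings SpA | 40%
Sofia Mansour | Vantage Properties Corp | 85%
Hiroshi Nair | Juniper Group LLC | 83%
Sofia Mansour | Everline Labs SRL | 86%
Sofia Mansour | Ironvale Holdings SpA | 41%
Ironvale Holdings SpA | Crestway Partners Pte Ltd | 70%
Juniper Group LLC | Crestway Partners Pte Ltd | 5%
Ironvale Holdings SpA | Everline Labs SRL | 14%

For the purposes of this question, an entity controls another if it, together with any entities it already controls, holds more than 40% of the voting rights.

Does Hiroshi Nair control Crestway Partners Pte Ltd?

Hiroshi holds 83% of Juniper, so Hiroshi controls Juniper.
Juniper holds 100% of Rowan, so Hiroshi controls Rowan.
In Crestway, Hiroshi's side holds only 21% + 5% = 26%, not > 40%.
So Hiroshi does not control Crestway.

No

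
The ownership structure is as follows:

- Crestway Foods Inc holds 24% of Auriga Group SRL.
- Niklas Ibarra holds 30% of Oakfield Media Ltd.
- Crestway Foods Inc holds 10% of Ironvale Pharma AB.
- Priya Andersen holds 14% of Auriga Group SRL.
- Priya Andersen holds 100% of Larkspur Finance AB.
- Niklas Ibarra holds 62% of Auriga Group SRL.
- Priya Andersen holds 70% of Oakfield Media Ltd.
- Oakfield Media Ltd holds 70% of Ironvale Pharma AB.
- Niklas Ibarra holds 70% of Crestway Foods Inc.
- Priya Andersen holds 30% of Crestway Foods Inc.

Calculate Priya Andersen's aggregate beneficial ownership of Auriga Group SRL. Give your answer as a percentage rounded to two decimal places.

21.20%

Priya reaches Auriga along 2 paths.
Via Crestway: 30% × 24% = 7.2%.
Direct stake: 14% = 14%.
Total: 7.2% + 14% = 21.2%.
Rounded: 21.20%.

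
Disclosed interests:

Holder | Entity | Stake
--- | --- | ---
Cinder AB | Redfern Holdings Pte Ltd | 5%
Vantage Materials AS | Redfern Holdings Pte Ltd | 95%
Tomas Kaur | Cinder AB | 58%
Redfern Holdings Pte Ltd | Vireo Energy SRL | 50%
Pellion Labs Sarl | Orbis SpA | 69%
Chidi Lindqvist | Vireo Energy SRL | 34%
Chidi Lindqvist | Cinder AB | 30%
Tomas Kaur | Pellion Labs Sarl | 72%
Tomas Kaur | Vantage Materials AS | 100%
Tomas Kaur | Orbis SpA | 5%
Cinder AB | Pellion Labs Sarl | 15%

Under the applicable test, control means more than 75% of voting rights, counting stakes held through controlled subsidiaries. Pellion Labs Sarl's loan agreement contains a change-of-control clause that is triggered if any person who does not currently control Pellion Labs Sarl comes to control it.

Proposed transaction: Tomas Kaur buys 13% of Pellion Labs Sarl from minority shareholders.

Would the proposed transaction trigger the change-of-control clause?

Yes

The purchase changes only Tomas's holdings, so Tomas is the only person who could newly come to control Pellion.
Tomas holds 100% of Vantage, so Tomas controls Vantage.
Vantage holds 95% of Redfern, so Tomas controls Redfern.
In Pellion, Tomas's side holds only 72%, not > 75%.
So before the transaction, Tomas does not control Pellion.
After the purchase, Tomas's direct stake in Pellion rises to 72% + 13% = 85%.
Tomas holds 85% of Pellion, so Tomas controls Pellion.
Tomas did not control Pellion before and does after, so the clause is triggered.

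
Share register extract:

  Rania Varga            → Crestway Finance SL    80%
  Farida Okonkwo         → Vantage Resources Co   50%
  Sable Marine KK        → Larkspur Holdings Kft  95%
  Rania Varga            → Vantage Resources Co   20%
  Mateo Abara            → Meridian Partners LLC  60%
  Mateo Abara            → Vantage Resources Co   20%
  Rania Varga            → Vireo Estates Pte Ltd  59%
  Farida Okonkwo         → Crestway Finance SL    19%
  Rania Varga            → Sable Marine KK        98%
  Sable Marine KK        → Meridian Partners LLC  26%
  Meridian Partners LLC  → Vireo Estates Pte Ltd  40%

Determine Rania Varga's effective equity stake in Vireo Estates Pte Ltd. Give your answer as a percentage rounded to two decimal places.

69.19%

Rania reaches Vireo along 2 paths.
Direct stake: 59% = 59%.
Via Sable → Meridian: 98% × 26% × 40% = 10.192%.
Total: 59% + 10.192% = 69.192%.
Rounded: 69.19%.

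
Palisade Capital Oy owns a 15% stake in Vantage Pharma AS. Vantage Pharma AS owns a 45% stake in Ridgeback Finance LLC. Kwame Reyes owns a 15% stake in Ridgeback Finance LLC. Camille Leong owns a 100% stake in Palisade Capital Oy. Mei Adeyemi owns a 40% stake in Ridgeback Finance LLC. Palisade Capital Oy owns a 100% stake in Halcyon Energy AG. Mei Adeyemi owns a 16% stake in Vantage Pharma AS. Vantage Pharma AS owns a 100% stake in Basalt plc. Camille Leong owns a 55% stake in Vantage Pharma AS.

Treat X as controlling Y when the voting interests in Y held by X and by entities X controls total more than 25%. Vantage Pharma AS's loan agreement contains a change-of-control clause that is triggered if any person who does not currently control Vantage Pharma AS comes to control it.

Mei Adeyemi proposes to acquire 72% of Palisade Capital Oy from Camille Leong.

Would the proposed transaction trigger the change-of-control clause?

The purchase adds only to Mei's holdings (Camille's stake shrinks), so Mei is the only person who could newly come to control Vantage.
Mei holds 40% of Ridgeback, so Mei controls Ridgeback.
In Vantage, Mei's side holds only 16%, not > 25%.
So before the transaction, Mei does not control Vantage.
After the purchase, Mei holds 72% of Palisade directly, and Camille's stake falls to 28%.
Mei holds 72% of Palisade, so Mei controls Palisade.
Palisade and Mei together hold 15% + 16% = 31% of Vantage, so Mei controls Vantage.
Mei did not control Vantage before and does after, so the clause is triggered.

Yes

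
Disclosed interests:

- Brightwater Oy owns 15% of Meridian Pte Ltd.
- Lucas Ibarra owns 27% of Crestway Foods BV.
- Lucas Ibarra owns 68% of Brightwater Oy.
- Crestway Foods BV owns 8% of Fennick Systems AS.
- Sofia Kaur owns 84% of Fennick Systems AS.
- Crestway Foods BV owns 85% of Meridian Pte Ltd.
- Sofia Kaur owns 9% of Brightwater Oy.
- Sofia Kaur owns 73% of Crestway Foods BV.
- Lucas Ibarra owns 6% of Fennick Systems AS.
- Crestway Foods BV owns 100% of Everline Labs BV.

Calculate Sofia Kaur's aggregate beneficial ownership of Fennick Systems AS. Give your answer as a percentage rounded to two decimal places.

89.84%

Sofia reaches Fennick along 2 paths.
Direct stake: 84% = 84%.
Via Crestway: 73% × 8% = 5.84%.
Total: 84% + 5.84% = 89.84%.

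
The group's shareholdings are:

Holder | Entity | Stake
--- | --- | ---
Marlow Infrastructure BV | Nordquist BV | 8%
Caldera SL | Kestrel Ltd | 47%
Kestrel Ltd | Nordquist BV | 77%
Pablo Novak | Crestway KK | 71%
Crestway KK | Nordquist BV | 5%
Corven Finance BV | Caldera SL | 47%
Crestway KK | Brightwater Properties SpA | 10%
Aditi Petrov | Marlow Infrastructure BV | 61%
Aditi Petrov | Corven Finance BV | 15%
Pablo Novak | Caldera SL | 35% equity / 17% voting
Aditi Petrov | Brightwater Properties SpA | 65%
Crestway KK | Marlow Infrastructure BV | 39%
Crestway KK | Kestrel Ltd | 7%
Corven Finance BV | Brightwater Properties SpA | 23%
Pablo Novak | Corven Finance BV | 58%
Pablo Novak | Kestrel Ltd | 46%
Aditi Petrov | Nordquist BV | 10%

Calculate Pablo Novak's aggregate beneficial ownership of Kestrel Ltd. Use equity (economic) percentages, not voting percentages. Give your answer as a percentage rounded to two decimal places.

Pablo reaches Kestrel along 4 paths.
Via Corven → Caldera: 58% × 47% × 47% = 12.8122%.
Via Caldera: 35% × 47% = 16.45%.
Direct stake: 46% = 46%.
Via Crestway: 71% × 7% = 4.97%.
Total: 12.8122% + 16.45% + 46% + 4.97% = 80.2322%.
Rounded: 80.23%.

80.23%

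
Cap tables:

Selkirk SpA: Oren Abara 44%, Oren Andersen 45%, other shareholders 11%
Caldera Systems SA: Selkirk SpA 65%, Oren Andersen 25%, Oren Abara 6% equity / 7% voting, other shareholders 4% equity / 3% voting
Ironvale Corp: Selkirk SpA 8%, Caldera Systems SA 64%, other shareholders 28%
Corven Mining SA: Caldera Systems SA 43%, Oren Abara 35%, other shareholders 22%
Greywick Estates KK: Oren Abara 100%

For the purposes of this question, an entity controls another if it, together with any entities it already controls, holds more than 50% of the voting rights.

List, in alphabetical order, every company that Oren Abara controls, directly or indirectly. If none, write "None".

Oren Abara holds 100% of Greywick, so Oren Abara controls Greywick.
No other company's threshold is met.

Greywick Estates KK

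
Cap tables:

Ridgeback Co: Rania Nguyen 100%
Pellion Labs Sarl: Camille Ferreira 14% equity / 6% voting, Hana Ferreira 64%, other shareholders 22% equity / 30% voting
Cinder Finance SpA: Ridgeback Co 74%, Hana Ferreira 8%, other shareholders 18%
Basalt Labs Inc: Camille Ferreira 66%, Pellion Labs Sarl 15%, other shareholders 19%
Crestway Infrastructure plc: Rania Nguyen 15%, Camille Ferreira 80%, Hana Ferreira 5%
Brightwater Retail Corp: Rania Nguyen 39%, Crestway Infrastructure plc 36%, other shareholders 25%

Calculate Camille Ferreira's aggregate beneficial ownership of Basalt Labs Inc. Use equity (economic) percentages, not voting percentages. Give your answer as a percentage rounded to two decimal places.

68.10%

Camille reaches Basalt along 2 paths.
Direct stake: 66% = 66%.
Via Pellion: 14% × 15% = 2.1%.
Total: 66% + 2.1% = 68.1%.
Rounded: 68.10%.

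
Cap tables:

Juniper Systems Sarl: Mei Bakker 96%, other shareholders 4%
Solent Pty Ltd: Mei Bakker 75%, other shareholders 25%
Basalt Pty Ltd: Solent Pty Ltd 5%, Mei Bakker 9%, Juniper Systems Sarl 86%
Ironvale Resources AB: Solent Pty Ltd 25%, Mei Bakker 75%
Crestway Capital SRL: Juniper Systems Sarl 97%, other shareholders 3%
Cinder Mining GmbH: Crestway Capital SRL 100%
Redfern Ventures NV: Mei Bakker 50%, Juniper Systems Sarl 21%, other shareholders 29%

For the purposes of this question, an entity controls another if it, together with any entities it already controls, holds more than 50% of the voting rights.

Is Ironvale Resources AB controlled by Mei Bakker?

Mei holds 75% of Solent, so Mei controls Solent.
Solent and Mei together hold 25% + 75% = 100% of Ironvale, so Mei controls Ironvale.

Yes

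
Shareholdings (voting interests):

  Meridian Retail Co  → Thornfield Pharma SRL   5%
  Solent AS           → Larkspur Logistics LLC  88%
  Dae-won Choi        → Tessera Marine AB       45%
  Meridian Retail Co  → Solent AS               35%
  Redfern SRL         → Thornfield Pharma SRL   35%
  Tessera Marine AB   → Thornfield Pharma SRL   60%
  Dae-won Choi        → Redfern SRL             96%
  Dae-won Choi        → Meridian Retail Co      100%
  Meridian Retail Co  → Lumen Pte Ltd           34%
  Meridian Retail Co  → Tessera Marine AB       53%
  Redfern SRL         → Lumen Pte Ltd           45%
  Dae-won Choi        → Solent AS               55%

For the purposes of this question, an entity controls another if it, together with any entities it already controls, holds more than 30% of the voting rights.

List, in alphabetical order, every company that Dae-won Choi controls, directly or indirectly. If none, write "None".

Dae-won holds 100% of Meridian, so Dae-won controls Meridian.
Dae-won holds 96% of Redfern, so Dae-won controls Redfern.
Meridian and Dae-won together hold 35% + 55% = 90% of Solent, so Dae-won controls Solent.
Dae-won and Meridian together hold 45% + 53% = 98% of Tessera, so Dae-won controls Tessera.
Solent holds 88% of Larkspur, so Dae-won controls Larkspur.
Redfern and Meridian and Tessera together hold 35% + 5% + 60% = 100% of Thornfield, so Dae-won controls Thornfield.
Redfern and Meridian together hold 45% + 34% = 79% of Lumen, so Dae-won controls Lumen.

Larkspur Logistics LLC, Lumen Pte Ltd, Meridian Retail Co, Redfern SRL, Solent AS, Tessera Marine AB, Thornfield Pharma SRL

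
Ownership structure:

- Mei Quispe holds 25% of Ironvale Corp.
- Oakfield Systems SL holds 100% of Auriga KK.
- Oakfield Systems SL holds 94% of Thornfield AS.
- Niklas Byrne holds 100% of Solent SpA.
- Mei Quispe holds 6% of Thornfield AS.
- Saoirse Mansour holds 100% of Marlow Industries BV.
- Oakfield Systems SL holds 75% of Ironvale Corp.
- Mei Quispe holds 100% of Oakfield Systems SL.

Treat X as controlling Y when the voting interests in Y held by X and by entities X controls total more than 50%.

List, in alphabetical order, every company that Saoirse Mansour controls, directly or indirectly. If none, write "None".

Saoirse holds 100% of Marlow, so Saoirse controls Marlow.
No other company's threshold is met.

Marlow Industries BV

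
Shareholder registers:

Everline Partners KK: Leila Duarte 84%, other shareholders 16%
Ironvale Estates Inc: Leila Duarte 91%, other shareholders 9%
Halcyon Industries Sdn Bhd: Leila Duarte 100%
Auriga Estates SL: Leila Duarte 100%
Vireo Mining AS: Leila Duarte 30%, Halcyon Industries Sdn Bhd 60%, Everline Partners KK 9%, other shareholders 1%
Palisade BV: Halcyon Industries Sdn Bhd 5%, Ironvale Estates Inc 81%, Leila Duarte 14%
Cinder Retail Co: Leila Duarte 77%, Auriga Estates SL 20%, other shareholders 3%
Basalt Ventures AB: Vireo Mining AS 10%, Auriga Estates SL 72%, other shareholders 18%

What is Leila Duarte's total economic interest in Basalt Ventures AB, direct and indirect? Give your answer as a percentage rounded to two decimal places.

Leila reaches Basalt along 4 paths.
Via Vireo: 30% × 10% = 3%.
Via Halcyon → Vireo: 100% × 60% × 10% = 6%.
Via Everline → Vireo: 84% × 9% × 10% = 0.756%.
Via Auriga: 100% × 72% = 72%.
Total: 3% + 6% + 0.756% + 72% = 81.756%.
Rounded: 81.76%.

81.76%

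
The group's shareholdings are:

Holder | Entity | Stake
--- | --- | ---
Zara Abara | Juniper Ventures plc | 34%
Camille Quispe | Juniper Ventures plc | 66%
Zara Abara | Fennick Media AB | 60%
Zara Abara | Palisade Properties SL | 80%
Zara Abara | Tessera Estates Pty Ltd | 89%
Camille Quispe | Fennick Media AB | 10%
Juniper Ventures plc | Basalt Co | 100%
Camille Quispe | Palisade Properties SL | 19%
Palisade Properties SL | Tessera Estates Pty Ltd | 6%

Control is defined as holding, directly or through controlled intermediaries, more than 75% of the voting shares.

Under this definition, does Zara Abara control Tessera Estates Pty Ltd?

Yes

Zara holds 80% of Palisade, so Zara controls Palisade.
Zara and Palisade together hold 89% + 6% = 95% of Tessera, so Zara controls Tessera.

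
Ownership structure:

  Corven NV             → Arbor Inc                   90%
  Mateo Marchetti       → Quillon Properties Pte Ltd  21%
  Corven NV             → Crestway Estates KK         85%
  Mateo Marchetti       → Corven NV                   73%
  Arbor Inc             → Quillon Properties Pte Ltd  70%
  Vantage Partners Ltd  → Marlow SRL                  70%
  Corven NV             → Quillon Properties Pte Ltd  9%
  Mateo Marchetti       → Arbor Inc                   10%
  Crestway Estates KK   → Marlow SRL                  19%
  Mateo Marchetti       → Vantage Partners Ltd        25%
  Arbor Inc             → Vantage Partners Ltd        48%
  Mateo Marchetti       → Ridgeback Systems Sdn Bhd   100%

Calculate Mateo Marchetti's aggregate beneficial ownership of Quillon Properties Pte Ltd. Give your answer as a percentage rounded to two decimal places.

80.56%

Mateo reaches Quillon along 4 paths.
Via Corven: 73% × 9% = 6.57%.
Via Corven → Arbor: 73% × 90% × 70% = 45.99%.
Via Arbor: 10% × 70% = 7%.
Direct stake: 21% = 21%.
Total: 6.57% + 45.99% + 7% + 21% = 80.56%.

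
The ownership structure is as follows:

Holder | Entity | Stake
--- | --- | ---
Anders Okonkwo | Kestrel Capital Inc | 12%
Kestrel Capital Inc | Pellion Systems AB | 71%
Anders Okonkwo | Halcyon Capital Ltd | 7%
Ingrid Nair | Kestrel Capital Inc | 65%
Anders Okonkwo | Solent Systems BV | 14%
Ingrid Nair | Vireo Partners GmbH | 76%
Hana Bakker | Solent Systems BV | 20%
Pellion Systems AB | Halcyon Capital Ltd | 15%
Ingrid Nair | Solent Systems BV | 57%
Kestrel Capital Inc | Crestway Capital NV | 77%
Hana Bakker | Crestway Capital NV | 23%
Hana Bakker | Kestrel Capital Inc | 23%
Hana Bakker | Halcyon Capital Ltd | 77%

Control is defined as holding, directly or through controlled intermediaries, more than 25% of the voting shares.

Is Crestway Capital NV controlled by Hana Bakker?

No

Hana holds 77% of Halcyon, so Hana controls Halcyon.
In Crestway, Hana's side holds only 23%, not > 25%.
So Hana does not control Crestway.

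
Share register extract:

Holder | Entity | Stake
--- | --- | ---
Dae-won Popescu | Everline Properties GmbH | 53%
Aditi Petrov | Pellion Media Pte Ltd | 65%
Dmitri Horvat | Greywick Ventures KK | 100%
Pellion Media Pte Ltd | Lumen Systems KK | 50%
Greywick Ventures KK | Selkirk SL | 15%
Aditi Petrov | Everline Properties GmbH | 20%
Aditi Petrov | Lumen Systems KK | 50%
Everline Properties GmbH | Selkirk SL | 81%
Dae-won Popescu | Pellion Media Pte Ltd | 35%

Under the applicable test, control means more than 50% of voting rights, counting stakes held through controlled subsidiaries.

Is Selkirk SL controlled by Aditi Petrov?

Aditi holds 65% of Pellion, so Aditi controls Pellion.
Pellion and Aditi together hold 50% + 50% = 100% of Lumen, so Aditi controls Lumen.
Neither Aditi nor any entity Aditi controls holds any voting interest in Selkirk.
So Aditi does not control Selkirk.

No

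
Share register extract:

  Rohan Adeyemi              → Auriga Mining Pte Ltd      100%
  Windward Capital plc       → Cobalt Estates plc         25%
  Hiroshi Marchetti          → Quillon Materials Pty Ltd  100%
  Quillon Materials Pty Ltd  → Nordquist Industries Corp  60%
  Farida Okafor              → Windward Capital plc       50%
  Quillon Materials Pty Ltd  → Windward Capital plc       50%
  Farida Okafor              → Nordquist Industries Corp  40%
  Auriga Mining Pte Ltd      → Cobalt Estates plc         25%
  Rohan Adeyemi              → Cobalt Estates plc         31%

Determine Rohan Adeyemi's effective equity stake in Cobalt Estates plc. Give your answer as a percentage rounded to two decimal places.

56.00%

Rohan reaches Cobalt along 2 paths.
Direct stake: 31% = 31%.
Via Auriga: 100% × 25% = 25%.
Total: 31% + 25% = 56%.
Rounded: 56.00%.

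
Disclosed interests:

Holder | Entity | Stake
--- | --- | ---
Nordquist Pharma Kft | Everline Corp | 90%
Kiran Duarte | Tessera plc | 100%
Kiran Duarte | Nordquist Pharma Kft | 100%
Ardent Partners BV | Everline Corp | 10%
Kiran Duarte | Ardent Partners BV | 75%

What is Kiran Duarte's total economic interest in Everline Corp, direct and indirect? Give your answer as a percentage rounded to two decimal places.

Kiran reaches Everline along 2 paths.
Via Ardent: 75% × 10% = 7.5%.
Via Nordquist: 100% × 90% = 90%.
Total: 7.5% + 90% = 97.5%.
Rounded: 97.50%.

97.50%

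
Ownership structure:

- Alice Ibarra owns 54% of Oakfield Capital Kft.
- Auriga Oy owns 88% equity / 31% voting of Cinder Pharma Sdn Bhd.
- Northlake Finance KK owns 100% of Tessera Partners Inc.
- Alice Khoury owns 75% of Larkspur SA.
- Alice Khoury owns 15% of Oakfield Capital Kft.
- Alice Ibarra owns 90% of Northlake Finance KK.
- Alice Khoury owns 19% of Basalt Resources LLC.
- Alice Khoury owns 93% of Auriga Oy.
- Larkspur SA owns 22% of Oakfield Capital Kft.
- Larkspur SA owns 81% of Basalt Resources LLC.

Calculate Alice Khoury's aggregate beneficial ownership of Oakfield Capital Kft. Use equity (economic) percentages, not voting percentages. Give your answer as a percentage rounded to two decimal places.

Alice Khoury reaches Oakfield along 2 paths.
Via Larkspur: 75% × 22% = 16.5%.
Direct stake: 15% = 15%.
Total: 16.5% + 15% = 31.5%.
Rounded: 31.50%.

31.50%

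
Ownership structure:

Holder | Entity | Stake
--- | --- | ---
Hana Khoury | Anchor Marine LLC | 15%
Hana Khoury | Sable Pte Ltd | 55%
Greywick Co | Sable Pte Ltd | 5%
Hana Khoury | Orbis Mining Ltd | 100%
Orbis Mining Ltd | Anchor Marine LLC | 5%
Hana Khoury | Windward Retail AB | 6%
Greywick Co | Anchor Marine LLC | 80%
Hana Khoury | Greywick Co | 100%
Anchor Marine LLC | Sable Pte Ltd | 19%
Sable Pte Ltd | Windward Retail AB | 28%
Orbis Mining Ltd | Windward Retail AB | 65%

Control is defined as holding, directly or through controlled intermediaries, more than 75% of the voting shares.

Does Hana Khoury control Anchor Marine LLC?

Hana holds 100% of Orbis, so Hana controls Orbis.
Hana holds 100% of Greywick, so Hana controls Greywick.
Hana and Greywick and Orbis together hold 15% + 80% + 5% = 100% of Anchor, so Hana controls Anchor.

Yes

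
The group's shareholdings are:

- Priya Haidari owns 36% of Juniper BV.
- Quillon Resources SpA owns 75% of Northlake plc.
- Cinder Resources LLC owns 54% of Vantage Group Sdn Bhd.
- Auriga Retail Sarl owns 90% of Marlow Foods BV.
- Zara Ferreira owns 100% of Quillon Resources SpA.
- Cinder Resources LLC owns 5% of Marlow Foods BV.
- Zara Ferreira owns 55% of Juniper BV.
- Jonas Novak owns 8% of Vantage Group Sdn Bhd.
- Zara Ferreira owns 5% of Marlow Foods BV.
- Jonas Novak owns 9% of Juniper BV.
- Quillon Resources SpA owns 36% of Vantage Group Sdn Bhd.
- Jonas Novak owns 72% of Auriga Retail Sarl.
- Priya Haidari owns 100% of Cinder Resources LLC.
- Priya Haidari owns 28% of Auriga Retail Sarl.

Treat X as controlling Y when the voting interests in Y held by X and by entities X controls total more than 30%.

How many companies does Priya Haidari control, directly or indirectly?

Priya holds 36% of Juniper, so Priya controls Juniper.
Priya holds 100% of Cinder, so Priya controls Cinder.
Cinder holds 54% of Vantage, so Priya controls Vantage.
No other company's threshold is met.
Priya controls 3 companies.

3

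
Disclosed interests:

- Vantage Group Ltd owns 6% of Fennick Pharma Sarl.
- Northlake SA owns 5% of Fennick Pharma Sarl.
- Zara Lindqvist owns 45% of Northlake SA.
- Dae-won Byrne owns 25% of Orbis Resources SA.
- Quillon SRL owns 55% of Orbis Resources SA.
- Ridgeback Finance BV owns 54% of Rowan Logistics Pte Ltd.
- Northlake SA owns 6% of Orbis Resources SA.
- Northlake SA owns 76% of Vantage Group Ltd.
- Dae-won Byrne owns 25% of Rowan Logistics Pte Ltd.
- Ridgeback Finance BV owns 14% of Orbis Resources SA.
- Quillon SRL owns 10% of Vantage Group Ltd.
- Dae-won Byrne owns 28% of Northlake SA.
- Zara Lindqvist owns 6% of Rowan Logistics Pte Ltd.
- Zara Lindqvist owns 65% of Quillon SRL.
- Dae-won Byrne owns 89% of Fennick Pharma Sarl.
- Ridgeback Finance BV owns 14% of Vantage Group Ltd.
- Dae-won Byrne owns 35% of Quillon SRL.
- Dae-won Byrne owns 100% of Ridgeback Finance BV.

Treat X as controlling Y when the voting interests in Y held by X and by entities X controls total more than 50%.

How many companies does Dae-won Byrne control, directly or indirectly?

Dae-won holds 100% of Ridgeback, so Dae-won controls Ridgeback.
Ridgeback and Dae-won together hold 54% + 25% = 79% of Rowan, so Dae-won controls Rowan.
Dae-won holds 89% of Fennick, so Dae-won controls Fennick.
No other company's threshold is met.
Dae-won controls 3 companies.

3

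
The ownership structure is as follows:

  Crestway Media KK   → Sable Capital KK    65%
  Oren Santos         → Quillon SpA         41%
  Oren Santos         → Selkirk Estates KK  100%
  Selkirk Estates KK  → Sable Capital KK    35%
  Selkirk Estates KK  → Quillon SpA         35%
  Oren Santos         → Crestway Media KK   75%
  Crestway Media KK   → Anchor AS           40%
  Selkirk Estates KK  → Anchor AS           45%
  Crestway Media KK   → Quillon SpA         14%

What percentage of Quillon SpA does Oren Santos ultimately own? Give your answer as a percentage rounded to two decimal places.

86.50%

Oren reaches Quillon along 3 paths.
Direct stake: 41% = 41%.
Via Crestway: 75% × 14% = 10.5%.
Via Selkirk: 100% × 35% = 35%.
Total: 41% + 10.5% + 35% = 86.5%.
Rounded: 86.50%.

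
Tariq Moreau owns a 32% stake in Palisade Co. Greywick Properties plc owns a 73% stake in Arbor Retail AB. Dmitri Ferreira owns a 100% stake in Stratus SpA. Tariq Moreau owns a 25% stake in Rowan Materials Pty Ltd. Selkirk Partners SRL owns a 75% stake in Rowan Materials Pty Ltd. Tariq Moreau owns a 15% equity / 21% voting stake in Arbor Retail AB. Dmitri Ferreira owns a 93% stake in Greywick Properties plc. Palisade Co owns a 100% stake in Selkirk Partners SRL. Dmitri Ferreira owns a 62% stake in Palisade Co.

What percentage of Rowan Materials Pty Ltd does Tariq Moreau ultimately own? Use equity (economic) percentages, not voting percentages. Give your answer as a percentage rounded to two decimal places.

49.00%

Tariq reaches Rowan along 2 paths.
Via Palisade → Selkirk: 32% × 100% × 75% = 24%.
Direct stake: 25% = 25%.
Total: 24% + 25% = 49%.
Rounded: 49.00%.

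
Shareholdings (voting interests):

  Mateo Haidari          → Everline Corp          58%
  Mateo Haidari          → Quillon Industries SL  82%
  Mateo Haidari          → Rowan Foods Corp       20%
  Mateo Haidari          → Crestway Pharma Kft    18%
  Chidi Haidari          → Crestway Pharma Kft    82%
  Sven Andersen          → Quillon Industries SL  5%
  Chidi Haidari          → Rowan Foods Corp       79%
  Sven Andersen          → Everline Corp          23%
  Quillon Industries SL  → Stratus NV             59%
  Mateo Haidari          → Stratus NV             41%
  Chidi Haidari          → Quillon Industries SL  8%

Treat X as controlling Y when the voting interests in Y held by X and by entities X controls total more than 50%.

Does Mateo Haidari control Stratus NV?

Yes

Mateo holds 82% of Quillon, so Mateo controls Quillon.
Quillon and Mateo together hold 59% + 41% = 100% of Stratus, so Mateo controls Stratus.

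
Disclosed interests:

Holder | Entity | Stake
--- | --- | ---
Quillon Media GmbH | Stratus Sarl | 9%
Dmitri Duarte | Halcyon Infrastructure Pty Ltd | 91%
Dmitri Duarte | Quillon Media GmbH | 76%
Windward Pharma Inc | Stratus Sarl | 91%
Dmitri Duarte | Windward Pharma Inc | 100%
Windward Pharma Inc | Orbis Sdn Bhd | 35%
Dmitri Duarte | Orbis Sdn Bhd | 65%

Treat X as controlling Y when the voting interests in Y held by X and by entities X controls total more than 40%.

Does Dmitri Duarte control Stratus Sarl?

Yes

Dmitri holds 100% of Windward, so Dmitri controls Windward.
Dmitri holds 76% of Quillon, so Dmitri controls Quillon.
Windward and Quillon together hold 91% + 9% = 100% of Stratus, so Dmitri controls Stratus.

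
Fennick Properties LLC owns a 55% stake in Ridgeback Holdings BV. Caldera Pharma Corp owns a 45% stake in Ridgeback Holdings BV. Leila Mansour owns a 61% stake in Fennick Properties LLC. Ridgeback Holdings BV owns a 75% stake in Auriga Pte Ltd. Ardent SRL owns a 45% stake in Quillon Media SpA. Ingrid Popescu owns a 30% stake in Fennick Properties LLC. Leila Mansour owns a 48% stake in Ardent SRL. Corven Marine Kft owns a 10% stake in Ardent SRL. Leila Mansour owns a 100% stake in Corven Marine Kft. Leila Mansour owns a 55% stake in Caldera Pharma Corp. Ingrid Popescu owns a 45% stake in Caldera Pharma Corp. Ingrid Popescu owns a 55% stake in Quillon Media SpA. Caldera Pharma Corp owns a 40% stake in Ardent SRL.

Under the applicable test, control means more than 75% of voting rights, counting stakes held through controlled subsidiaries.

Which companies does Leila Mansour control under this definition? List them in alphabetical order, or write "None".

Leila holds 100% of Corven, so Leila controls Corven.
No other company's threshold is met.

Corven Marine Kft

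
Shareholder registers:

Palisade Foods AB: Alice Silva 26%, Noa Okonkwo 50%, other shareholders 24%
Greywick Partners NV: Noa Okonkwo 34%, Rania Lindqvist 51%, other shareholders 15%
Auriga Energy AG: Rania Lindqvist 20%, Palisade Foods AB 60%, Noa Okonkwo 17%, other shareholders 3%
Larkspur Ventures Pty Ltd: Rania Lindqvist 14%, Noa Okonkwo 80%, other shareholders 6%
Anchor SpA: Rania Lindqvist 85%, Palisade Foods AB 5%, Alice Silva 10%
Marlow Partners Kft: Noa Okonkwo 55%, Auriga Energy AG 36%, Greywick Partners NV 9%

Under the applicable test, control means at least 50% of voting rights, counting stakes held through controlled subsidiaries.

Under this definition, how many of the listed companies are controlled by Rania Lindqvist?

2

Rania holds 51% of Greywick, so Rania controls Greywick.
Rania holds 85% of Anchor, so Rania controls Anchor.
No other company's threshold is met.
Rania controls 2 companies.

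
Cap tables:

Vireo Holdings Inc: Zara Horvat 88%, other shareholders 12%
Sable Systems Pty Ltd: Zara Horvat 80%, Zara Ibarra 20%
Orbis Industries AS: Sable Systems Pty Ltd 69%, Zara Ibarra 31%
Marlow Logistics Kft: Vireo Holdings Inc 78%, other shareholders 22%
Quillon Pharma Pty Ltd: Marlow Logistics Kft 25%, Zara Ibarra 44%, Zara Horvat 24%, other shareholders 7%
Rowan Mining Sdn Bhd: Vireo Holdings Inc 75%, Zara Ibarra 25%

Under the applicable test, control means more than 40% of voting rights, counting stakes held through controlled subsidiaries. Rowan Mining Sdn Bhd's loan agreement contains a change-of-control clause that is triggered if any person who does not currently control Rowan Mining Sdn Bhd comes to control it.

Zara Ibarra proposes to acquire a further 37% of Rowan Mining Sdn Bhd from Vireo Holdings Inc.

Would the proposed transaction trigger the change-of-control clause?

Yes

The purchase adds only to Zara Ibarra's holdings (Vireo's stake shrinks), so Zara Ibarra is the only person who could newly come to control Rowan.
Zara Ibarra holds 44% of Quillon, so Zara Ibarra controls Quillon.
In Rowan, Zara Ibarra's side holds only 25%, not > 40%.
So before the transaction, Zara Ibarra does not control Rowan.
After the purchase, Zara Ibarra's direct stake in Rowan rises to 25% + 37% = 62%, and Vireo's stake falls to 38%.
Zara Ibarra holds 62% of Rowan, so Zara Ibarra controls Rowan.
Zara Ibarra did not control Rowan before and does after, so the clause is triggered.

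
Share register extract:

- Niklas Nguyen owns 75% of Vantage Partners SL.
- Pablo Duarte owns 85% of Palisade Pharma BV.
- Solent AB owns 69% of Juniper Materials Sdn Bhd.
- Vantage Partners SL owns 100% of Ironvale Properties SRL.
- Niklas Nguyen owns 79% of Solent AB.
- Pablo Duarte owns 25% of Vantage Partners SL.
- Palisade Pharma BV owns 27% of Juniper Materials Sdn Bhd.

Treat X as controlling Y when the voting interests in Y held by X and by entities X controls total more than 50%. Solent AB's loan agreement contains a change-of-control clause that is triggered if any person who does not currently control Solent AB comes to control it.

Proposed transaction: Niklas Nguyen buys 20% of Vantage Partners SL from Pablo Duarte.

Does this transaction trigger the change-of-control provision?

No

The purchase adds only to Niklas's holdings (Pablo's stake shrinks), so Niklas is the only person who could newly come to control Solent.
Niklas holds 79% of Solent, so Niklas controls Solent.
So Niklas already controls Solent before the transaction.
After the purchase, Niklas's direct stake in Vantage rises to 75% + 20% = 95%, and Pablo's stake falls to 5%.
Niklas controlled Solent already, so this is not a new person acquiring control; every other person's position is unchanged or reduced.
No new person acquires control, so the clause is not triggered.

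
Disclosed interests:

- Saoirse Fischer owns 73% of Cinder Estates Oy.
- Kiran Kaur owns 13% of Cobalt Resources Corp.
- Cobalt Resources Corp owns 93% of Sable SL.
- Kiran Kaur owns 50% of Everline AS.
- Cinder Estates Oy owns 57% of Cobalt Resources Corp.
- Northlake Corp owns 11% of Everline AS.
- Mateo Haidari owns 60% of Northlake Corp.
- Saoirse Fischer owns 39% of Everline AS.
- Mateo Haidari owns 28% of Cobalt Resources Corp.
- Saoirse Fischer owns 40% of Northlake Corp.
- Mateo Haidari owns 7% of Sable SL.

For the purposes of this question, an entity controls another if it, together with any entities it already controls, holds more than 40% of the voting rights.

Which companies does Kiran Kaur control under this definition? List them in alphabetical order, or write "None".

Everline AS

Kiran holds 50% of Everline, so Kiran controls Everline.
No other company's threshold is met.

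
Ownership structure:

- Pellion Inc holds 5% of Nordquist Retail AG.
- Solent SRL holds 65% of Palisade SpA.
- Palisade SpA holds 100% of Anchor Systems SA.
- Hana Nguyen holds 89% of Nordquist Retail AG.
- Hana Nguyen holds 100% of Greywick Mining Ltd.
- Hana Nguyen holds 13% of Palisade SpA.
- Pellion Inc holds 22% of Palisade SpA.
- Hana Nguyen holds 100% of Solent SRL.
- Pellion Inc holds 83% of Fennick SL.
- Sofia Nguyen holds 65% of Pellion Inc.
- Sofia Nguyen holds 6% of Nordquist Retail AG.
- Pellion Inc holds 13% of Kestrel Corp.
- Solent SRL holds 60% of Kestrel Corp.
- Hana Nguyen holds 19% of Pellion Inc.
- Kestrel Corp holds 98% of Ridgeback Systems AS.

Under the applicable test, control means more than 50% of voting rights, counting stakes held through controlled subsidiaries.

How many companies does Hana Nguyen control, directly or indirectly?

7

Hana holds 100% of Greywick, so Hana controls Greywick.
Hana holds 100% of Solent, so Hana controls Solent.
Solent holds 60% of Kestrel, so Hana controls Kestrel.
Hana and Solent together hold 13% + 65% = 78% of Palisade, so Hana controls Palisade.
Hana holds 89% of Nordquist, so Hana controls Nordquist.
Kestrel holds 98% of Ridgeback, so Hana controls Ridgeback.
Palisade holds 100% of Anchor, so Hana controls Anchor.
No other company's threshold is met.
Hana controls 7 companies.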